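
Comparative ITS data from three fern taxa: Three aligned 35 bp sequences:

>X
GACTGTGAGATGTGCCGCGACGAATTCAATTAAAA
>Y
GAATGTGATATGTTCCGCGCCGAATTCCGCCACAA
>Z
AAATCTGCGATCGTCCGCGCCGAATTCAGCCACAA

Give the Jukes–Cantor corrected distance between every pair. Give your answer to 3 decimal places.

d(X,Y) = 0.315, d(X,Z) = 0.458, d(Y,Z) = 0.233

X–Y: 9/35 sites differ → p ≈ 0.257143, d = −0.75 ln(1 − 0.342857) = 0.314890 ≈ 0.315.
X–Z: 12/35 sites differ → p ≈ 0.342857, d = −0.75 ln(1 − 0.457143) = 0.458182 ≈ 0.458.
Y–Z: 7/35 sites differ → p = 0.2, d = −0.75 ln(1 − 0.266667) = 0.232617 ≈ 0.233.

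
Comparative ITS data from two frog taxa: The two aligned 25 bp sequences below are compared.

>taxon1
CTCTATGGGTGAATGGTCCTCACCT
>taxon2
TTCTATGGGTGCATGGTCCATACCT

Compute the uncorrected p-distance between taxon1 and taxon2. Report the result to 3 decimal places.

The sequences differ at 4 of 25 positions (sites 1, 12, 20, 21).
p = 4/25 = 0.160.

0.160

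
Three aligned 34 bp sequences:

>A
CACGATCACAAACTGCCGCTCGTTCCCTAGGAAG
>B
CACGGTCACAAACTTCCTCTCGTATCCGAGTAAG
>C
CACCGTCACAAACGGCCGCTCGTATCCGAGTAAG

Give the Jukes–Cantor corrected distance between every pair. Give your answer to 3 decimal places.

A–B: 7/34 sites differ → p ≈ 0.205882, d = −0.75 ln(1 − 0.274509) = 0.240680 ≈ 0.241.
A–C: 7/34 sites differ → p ≈ 0.205882, d = −0.75 ln(1 − 0.274509) = 0.240680 ≈ 0.241.
B–C: 4/34 sites differ → p ≈ 0.117647, d = −0.75 ln(1 − 0.156863) = 0.127969 ≈ 0.128.

d(A,B) = 0.241, d(A,C) = 0.241, d(B,C) = 0.128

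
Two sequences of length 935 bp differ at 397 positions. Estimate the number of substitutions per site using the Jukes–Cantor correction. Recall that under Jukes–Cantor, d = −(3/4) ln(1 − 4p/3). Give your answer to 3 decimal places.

p = 397/935 ≈ 0.424599.
d = −(3/4) ln(1 − 4p/3) = −0.75 ln(1 − 0.566132) = −0.75 ln(0.433868)
  = −0.75 × (-0.835015) = 0.626261 substitutions/site.

0.626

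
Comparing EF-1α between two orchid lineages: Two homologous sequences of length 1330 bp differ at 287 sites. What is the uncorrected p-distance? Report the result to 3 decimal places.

0.216

p = 287/1330 = 0.215789… ≈ 0.216 (to 3 d.p.).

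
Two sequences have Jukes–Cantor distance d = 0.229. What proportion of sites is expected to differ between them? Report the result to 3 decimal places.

p = (3/4)(1 − e^(−4d/3)) = 0.75 × (1 − e^(-0.305333)) = 0.75 × (1 − 0.736878) = 0.197342.

0.197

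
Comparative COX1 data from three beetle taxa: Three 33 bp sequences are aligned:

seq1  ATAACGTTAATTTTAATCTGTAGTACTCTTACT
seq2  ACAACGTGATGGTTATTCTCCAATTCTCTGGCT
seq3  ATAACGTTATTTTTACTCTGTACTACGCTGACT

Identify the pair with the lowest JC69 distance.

seq1–seq2: 12/33 differ, p = 0.364, d = 0.497.
seq1–seq3: 5/33 differ, p = 0.152, d = 0.169.
seq2–seq3: 11/33 differ, p = 0.333, d = 0.441.
The smallest distance is between seq1 and seq3.

seq1 and seq3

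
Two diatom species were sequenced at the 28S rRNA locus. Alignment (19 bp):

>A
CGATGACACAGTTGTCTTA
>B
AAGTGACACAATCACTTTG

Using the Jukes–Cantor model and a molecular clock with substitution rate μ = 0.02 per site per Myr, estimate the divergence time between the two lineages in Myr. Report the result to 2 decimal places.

18.72

The sequences differ at 9 of 19 sites (1, 2, 3, 11, 13, 14, 15, 16, 19), so p = 9/19 ≈ 0.473684.
d = −(3/4) ln(1 − 4p/3) = −0.75 ln(1 − 0.631579) = −0.75 ln(0.368421)
  = −0.75 × (-0.998529) = 0.748897 substitutions/site.
Under a molecular clock d = 2μt, so t = d/(2μ) = 0.748897 / (2 × 0.02) = 18.72 Myr.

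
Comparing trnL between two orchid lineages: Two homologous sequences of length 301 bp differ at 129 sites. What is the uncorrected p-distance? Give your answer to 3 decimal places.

p = 129/301 = 0.428571… ≈ 0.429 (to 3 d.p.).

0.429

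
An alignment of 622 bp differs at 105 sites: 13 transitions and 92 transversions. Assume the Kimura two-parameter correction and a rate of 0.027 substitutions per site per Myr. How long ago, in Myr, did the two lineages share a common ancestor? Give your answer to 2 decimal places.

P = 13/622 ≈ 0.0209 and Q = 92/622 ≈ 0.14791.
Under the Kimura two-parameter model, d = −½ ln(1 − 2P − Q) − ¼ ln(1 − 2Q).
1 − 2P − Q = 0.81029, giving −½ ln(0.81029) = 0.105182.
1 − 2Q = 0.70418, giving −¼ ln(0.70418) = 0.087680.
d = 0.105182 + 0.087680 = 0.192862.
Under a molecular clock d = 2μt, so t = d/(2μ) = 0.192862 / (2 × 0.027) = 3.57 Myr.

3.57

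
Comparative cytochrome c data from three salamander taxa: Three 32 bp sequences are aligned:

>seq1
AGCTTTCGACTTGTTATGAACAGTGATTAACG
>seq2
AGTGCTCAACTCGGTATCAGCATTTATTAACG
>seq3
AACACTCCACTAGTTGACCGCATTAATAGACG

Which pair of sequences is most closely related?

seq1–seq2: 10/32 differ, p = 0.313, d = 0.404.
seq1–seq3: 14/32 differ, p = 0.438, d = 0.657.
seq2–seq3: 12/32 differ, p = 0.375, d = 0.520.
The smallest distance is between seq1 and seq2.

seq1 and seq2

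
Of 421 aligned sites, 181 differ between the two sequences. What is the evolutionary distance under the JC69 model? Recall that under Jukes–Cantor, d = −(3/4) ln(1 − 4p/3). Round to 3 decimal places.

0.639

p = 181/421 ≈ 0.429929.
d = −(3/4) ln(1 − 4p/3) = −0.75 ln(1 − 0.573239) = −0.75 ln(0.426761)
  = −0.75 × (-0.851531) = 0.638648 substitutions/site.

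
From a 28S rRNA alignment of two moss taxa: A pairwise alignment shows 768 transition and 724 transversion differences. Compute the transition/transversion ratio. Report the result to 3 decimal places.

R = 768/724 = 1.060773… ≈ 1.061 (to 3 d.p.).

1.061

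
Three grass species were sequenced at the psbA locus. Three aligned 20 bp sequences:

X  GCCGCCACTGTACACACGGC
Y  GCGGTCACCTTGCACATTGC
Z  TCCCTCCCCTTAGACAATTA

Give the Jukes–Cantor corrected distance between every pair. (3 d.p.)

X–Y: 7/20 sites differ → p = 0.35, d = −0.75 ln(1 − 0.466667) = 0.471457 ≈ 0.471.
X–Z: 11/20 sites differ → p = 0.55, d = −0.75 ln(1 − 0.733333) = 0.991316 ≈ 0.991.
Y–Z: 9/20 sites differ → p = 0.45, d = −0.75 ln(1 − 0.6) = 0.687218 ≈ 0.687.

d(X,Y) = 0.471, d(X,Z) = 0.991, d(Y,Z) = 0.687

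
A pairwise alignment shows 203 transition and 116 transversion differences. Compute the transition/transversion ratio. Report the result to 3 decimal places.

1.750

R = 203/116 = 1.750.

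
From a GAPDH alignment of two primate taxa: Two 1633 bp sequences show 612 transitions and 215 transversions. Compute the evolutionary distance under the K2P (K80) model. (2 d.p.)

1.14

P = 612/1633 ≈ 0.37477 and Q = 215/1633 ≈ 0.13166.
Under the Kimura two-parameter model, d = −½ ln(1 − 2P − Q) − ¼ ln(1 − 2Q).
1 − 2P − Q = 0.1188, giving −½ ln(0.1188) = 1.065157.
1 − 2Q = 0.73668, giving −¼ ln(0.73668) = 0.076400.
d = 1.065157 + 0.076400 = 1.141557.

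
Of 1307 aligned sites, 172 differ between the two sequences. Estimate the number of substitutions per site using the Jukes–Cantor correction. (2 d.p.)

p = 172/1307 ≈ 0.131599.
d = −(3/4) ln(1 − 4p/3) = −0.75 ln(1 − 0.175465) = −0.75 ln(0.824535)
  = −0.75 × (-0.192936) = 0.144702 substitutions/site.

0.14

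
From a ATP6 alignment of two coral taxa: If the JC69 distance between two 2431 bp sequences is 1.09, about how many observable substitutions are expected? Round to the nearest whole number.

1397

Invert JC69: p = (3/4)(1 − e^(−4d/3)) = 0.75 × (1 − e^(-1.453333)) = 0.75 × (1 − 0.233790) = 0.574658.
Expected differing sites = pL ≈ 0.574658 × 2431 = 1396.993598 ≈ 1397.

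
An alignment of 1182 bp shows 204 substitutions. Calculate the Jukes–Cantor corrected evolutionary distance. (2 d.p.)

p = 204/1182 ≈ 0.172589.
d = −(3/4) ln(1 − 4p/3) = −0.75 ln(1 − 0.230119) = −0.75 ln(0.769881)
  = −0.75 × (-0.261519) = 0.196139 substitutions/site.

0.20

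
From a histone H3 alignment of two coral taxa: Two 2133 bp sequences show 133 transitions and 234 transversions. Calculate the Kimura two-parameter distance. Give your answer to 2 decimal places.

0.20

P = 133/2133 ≈ 0.062353 and Q = 234/2133 ≈ 0.109705.
Under the Kimura two-parameter model, d = −½ ln(1 − 2P − Q) − ¼ ln(1 − 2Q).
1 − 2P − Q = 0.765589, giving −½ ln(0.765589) = 0.133555.
1 − 2Q = 0.78059, giving −¼ ln(0.78059) = 0.061926.
d = 0.133555 + 0.061926 = 0.195481.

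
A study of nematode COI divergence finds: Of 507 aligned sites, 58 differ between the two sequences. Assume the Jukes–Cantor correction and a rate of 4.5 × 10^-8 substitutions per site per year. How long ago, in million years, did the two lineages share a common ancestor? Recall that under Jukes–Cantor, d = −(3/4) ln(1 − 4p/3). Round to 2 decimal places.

1.38

p = 58/507 ≈ 0.114398.
d = −(3/4) ln(1 − 4p/3) = −0.75 ln(1 − 0.152531) = −0.75 ln(0.847469)
  = −0.75 × (-0.165501) = 0.124126 substitutions/site.
Under a molecular clock d = 2μt, so t = d/(2μ) = 0.124126 / (2 × 4.5 × 10^-8) = 1.38 million years.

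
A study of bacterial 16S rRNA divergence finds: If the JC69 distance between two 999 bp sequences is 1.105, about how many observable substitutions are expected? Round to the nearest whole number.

Invert JC69: p = (3/4)(1 − e^(−4d/3)) = 0.75 × (1 − e^(-1.473333)) = 0.75 × (1 − 0.229160) = 0.578130.
Expected differing sites = pL ≈ 0.578130 × 999 = 577.55187 ≈ 578.

578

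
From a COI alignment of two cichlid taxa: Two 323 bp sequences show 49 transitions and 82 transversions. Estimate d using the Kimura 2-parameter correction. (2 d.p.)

0.58

P = 49/323 ≈ 0.151703 and Q = 82/323 ≈ 0.25387.
Under the Kimura two-parameter model, d = −½ ln(1 − 2P − Q) − ¼ ln(1 − 2Q).
1 − 2P − Q = 0.442724, giving −½ ln(0.442724) = 0.407404.
1 − 2Q = 0.49226, giving −¼ ln(0.49226) = 0.177187.
d = 0.407404 + 0.177187 = 0.584591.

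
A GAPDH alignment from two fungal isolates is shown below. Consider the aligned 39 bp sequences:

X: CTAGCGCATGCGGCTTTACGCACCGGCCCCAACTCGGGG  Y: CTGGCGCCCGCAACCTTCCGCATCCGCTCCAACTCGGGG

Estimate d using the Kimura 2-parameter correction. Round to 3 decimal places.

0.328

Of 39 sites, 7 differences are transitions and 3 are transversions, so P = 7/39 ≈ 0.179487 and Q = 3/39 ≈ 0.076923.
Under the Kimura two-parameter model, d = −½ ln(1 − 2P − Q) − ¼ ln(1 − 2Q).
1 − 2P − Q = 0.564103, giving −½ ln(0.564103) = 0.286259.
1 − 2Q = 0.846154, giving −¼ ln(0.846154) = 0.041763.
d = 0.286259 + 0.041763 = 0.328022.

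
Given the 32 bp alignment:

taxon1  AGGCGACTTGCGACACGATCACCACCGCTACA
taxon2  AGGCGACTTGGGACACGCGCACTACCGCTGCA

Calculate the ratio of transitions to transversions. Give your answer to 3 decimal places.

Transitions are A↔G and C↔T; transversions are all other mismatches.
Transitions: 2. Transversions: 3.
R = 2/3 = 0.666666… ≈ 0.667 (to 3 d.p.).

0.667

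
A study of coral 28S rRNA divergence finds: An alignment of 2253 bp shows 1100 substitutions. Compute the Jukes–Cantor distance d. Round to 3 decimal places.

p = 1100/2253 ≈ 0.488238.
d = −(3/4) ln(1 − 4p/3) = −0.75 ln(1 − 0.650984) = −0.75 ln(0.349016)
  = −0.75 × (-1.052638) = 0.789479 substitutions/site.

0.789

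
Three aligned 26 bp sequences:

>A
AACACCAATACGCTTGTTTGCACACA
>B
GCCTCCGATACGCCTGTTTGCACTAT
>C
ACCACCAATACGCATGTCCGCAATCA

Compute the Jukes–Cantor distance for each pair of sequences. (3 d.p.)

d(A,B) = 0.396, d(A,C) = 0.276, d(B,C) = 0.464

A–B: 8/26 sites differ → p ≈ 0.307692, d = −0.75 ln(1 − 0.410256) = 0.396050 ≈ 0.396.
A–C: 6/26 sites differ → p ≈ 0.230769, d = −0.75 ln(1 − 0.307692) = 0.275793 ≈ 0.276.
B–C: 9/26 sites differ → p ≈ 0.346154, d = −0.75 ln(1 − 0.461539) = 0.464280 ≈ 0.464.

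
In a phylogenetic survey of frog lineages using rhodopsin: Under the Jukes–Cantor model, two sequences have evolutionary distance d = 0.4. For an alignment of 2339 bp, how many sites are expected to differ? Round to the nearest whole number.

725

Invert JC69: p = (3/4)(1 − e^(−4d/3)) = 0.75 × (1 − e^(-0.533333)) = 0.75 × (1 − 0.586646) = 0.310016.
Expected differing sites = pL ≈ 0.310016 × 2339 = 725.127424 ≈ 725.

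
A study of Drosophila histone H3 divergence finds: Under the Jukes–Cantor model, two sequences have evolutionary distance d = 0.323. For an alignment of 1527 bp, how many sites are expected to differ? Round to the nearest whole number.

401

Invert JC69: p = (3/4)(1 − e^(−4d/3)) = 0.75 × (1 − e^(-0.430667)) = 0.75 × (1 − 0.650075) = 0.262444.
Expected differing sites = pL ≈ 0.262444 × 1527 = 400.751988 ≈ 401.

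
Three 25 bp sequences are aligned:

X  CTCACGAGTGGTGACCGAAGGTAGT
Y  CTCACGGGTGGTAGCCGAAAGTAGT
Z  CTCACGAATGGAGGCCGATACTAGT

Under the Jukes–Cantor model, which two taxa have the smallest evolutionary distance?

X and Y

X–Y: 4/25 differ, p = 0.160, d = 0.180.
X–Z: 6/25 differ, p = 0.240, d = 0.289.
Y–Z: 6/25 differ, p = 0.240, d = 0.289.
The smallest distance is between X and Y.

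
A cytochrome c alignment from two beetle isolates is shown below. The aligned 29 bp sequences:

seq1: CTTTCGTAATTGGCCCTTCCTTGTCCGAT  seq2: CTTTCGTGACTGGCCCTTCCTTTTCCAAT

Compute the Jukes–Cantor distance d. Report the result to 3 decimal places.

0.152

The sequences differ at 4 of 29 sites (8, 10, 23, 27), so p = 4/29 ≈ 0.137931.
d = −(3/4) ln(1 − 4p/3) = −0.75 ln(1 − 0.183908) = −0.75 ln(0.816092)
  = −0.75 × (-0.203228) = 0.152421 substitutions/site.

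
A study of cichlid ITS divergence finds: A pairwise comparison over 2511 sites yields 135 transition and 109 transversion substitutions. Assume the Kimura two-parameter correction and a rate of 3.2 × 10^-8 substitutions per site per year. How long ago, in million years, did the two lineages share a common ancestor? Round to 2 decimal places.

P = 135/2511 ≈ 0.053763 and Q = 109/2511 ≈ 0.043409.
Under the Kimura two-parameter model, d = −½ ln(1 − 2P − Q) − ¼ ln(1 − 2Q).
1 − 2P − Q = 0.849065, giving −½ ln(0.849065) = 0.081810.
1 − 2Q = 0.913182, giving −¼ ln(0.913182) = 0.022705.
d = 0.081810 + 0.022705 = 0.104515.
Under a molecular clock d = 2μt, so t = d/(2μ) = 0.104515 / (2 × 3.2 × 10^-8) = 1.63 million years.

1.63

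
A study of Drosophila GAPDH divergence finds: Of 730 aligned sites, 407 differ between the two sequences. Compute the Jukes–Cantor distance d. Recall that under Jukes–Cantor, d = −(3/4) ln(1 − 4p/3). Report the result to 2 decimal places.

1.02

p = 407/730 ≈ 0.557534.
d = −(3/4) ln(1 − 4p/3) = −0.75 ln(1 − 0.743379) = −0.75 ln(0.256621)
  = −0.75 × (-1.360155) = 1.020116 substitutions/site.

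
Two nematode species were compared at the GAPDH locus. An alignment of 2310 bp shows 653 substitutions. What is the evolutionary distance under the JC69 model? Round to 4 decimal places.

p = 653/2310 ≈ 0.282684.
d = −(3/4) ln(1 − 4p/3) = −0.75 ln(1 − 0.376912) = −0.75 ln(0.623088)
  = −0.75 × (-0.473068) = 0.354801 substitutions/site.

0.3548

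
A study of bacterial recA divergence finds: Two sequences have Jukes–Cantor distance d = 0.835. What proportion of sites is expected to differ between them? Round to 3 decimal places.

p = (3/4)(1 − e^(−4d/3)) = 0.75 × (1 − e^(-1.113333)) = 0.75 × (1 − 0.328462) = 0.503654.

0.504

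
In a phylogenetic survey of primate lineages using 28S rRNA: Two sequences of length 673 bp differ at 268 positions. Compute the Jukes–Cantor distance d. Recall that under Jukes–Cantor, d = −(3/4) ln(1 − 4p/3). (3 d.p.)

0.568

p = 268/673 ≈ 0.398217.
d = −(3/4) ln(1 − 4p/3) = −0.75 ln(1 − 0.530956) = −0.75 ln(0.469044)
  = −0.75 × (-0.757059) = 0.567794 substitutions/site.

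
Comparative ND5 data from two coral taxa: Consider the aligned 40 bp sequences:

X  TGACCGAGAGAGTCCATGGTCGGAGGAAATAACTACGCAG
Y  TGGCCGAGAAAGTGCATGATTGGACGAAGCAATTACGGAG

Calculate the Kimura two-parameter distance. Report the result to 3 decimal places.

Of 40 sites, 7 differences are transitions and 3 are transversions, so P = 7/40 = 0.175 and Q = 3/40 = 0.075.
Under the Kimura two-parameter model, d = −½ ln(1 − 2P − Q) − ¼ ln(1 − 2Q).
1 − 2P − Q = 0.575, giving −½ ln(0.575) = 0.276693.
1 − 2Q = 0.85, giving −¼ ln(0.85) = 0.040630.
d = 0.276693 + 0.040630 = 0.317323.

0.317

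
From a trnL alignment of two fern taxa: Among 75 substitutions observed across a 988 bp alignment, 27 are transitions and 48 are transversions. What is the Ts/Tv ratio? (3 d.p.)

0.563

R = 27/48 = 0.5625 ≈ 0.563 (to 3 d.p.).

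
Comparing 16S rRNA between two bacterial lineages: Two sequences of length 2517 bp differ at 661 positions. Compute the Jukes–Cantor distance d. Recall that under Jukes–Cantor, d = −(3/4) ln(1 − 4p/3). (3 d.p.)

0.323

p = 661/2517 ≈ 0.262614.
d = −(3/4) ln(1 − 4p/3) = −0.75 ln(1 − 0.350152) = −0.75 ln(0.649848)
  = −0.75 × (-0.431017) = 0.323263 substitutions/site.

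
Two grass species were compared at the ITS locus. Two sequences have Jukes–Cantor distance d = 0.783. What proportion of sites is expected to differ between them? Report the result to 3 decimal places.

p = (3/4)(1 − e^(−4d/3)) = 0.75 × (1 − e^(-1.044)) = 0.75 × (1 − 0.352044) = 0.485967.

0.486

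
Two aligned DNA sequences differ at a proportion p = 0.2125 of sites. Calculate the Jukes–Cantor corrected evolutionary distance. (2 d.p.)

0.25

d = −(3/4) ln(1 − 4p/3) = −0.75 ln(1 − 0.283333) = −0.75 ln(0.716667)
  = −0.75 × (-0.333144) = 0.249858 substitutions/site.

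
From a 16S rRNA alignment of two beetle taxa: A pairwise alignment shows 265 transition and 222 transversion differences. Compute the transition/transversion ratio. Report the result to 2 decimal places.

R = 265/222 = 1.193693… ≈ 1.19 (to 2 d.p.).

1.19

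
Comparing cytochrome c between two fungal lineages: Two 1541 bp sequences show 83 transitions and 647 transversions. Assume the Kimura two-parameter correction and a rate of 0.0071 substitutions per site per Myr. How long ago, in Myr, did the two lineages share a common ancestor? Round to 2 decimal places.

58.64

P = 83/1541 ≈ 0.053861 and Q = 647/1541 ≈ 0.419857.
Under the Kimura two-parameter model, d = −½ ln(1 − 2P − Q) − ¼ ln(1 − 2Q).
1 − 2P − Q = 0.472421, giving −½ ln(0.472421) = 0.374942.
1 − 2Q = 0.160286, giving −¼ ln(0.160286) = 0.457699.
d = 0.374942 + 0.457699 = 0.832641.
Under a molecular clock d = 2μt, so t = d/(2μ) = 0.832641 / (2 × 0.0071) = 58.64 Myr.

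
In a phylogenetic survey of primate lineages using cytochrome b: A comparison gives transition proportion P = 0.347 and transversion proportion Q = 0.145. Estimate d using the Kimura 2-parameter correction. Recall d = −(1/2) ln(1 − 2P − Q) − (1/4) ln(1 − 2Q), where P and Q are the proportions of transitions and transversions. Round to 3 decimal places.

0.999

Under the Kimura two-parameter model, d = −½ ln(1 − 2P − Q) − ¼ ln(1 − 2Q).
1 − 2P − Q = 0.161, giving −½ ln(0.161) = 0.913175.
1 − 2Q = 0.71, giving −¼ ln(0.71) = 0.085623.
d = 0.913175 + 0.085623 = 0.998798.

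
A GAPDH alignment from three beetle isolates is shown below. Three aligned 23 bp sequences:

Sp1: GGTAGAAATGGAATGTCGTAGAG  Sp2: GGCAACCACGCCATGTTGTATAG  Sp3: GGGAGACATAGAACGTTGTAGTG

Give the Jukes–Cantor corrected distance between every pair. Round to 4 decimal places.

Sp1–Sp2: 9/23 sites differ → p ≈ 0.391304, d = −0.75 ln(1 − 0.521739) = 0.553199 ≈ 0.5532.
Sp1–Sp3: 6/23 sites differ → p ≈ 0.26087, d = −0.75 ln(1 − 0.347827) = 0.320584 ≈ 0.3206.
Sp2–Sp3: 10/23 sites differ → p ≈ 0.434783, d = −0.75 ln(1 − 0.579711) = 0.650110 ≈ 0.6501.

d(Sp1,Sp2) = 0.5532, d(Sp1,Sp3) = 0.3206, d(Sp2,Sp3) = 0.6501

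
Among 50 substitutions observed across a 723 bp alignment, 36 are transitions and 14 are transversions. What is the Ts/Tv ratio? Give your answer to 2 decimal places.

R = 36/14 = 2.571428… ≈ 2.57 (to 2 d.p.).

2.57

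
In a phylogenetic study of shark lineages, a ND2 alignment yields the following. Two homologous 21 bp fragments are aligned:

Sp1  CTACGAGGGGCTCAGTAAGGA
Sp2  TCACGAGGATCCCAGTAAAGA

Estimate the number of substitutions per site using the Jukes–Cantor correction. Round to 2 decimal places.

0.36

The sequences differ at 6 of 21 sites (1, 2, 9, 10, 12, 19), so p = 6/21 ≈ 0.285714.
d = −(3/4) ln(1 − 4p/3) = −0.75 ln(1 − 0.380952) = −0.75 ln(0.619048)
  = −0.75 × (-0.479572) = 0.359679 substitutions/site.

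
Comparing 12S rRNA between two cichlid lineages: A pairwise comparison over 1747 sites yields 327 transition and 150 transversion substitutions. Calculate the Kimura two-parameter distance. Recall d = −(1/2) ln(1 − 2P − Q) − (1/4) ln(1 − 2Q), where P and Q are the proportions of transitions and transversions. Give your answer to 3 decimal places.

0.355

P = 327/1747 ≈ 0.187178 and Q = 150/1747 ≈ 0.085861.
Under the Kimura two-parameter model, d = −½ ln(1 − 2P − Q) − ¼ ln(1 − 2Q).
1 − 2P − Q = 0.539783, giving −½ ln(0.539783) = 0.308294.
1 − 2Q = 0.828278, giving −¼ ln(0.828278) = 0.047102.
d = 0.308294 + 0.047102 = 0.355396.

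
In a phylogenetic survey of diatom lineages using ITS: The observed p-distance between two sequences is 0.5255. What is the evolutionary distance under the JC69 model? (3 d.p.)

d = −(3/4) ln(1 − 4p/3) = −0.75 ln(1 − 0.700667) = −0.75 ln(0.299333)
  = −0.75 × (-1.206199) = 0.904649 substitutions/site.

0.905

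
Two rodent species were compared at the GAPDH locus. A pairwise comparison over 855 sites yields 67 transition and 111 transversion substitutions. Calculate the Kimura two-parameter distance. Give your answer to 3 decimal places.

P = 67/855 ≈ 0.078363 and Q = 111/855 ≈ 0.129825.
Under the Kimura two-parameter model, d = −½ ln(1 − 2P − Q) − ¼ ln(1 − 2Q).
1 − 2P − Q = 0.713449, giving −½ ln(0.713449) = 0.168822.
1 − 2Q = 0.74035, giving −¼ ln(0.74035) = 0.075158.
d = 0.168822 + 0.075158 = 0.243980.

0.244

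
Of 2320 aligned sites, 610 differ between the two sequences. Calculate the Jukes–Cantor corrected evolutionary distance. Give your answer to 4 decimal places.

p = 610/2320 ≈ 0.262931.
d = −(3/4) ln(1 − 4p/3) = −0.75 ln(1 − 0.350575) = −0.75 ln(0.649425)
  = −0.75 × (-0.431668) = 0.323751 substitutions/site.

0.3238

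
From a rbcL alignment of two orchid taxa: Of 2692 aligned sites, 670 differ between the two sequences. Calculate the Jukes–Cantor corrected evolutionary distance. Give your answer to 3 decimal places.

p = 670/2692 ≈ 0.248886.
d = −(3/4) ln(1 − 4p/3) = −0.75 ln(1 − 0.331848) = −0.75 ln(0.668152)
  = −0.75 × (-0.403240) = 0.302430 substitutions/site.

0.302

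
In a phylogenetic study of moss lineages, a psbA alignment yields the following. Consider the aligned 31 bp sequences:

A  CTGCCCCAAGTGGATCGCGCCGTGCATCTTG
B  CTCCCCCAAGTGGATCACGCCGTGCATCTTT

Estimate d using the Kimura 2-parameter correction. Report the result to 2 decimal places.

0.10

Of 31 sites, 1 differences are transitions and 2 are transversions, so P = 1/31 ≈ 0.032258 and Q = 2/31 ≈ 0.064516.
Under the Kimura two-parameter model, d = −½ ln(1 − 2P − Q) − ¼ ln(1 − 2Q).
1 − 2P − Q = 0.870968, giving −½ ln(0.870968) = 0.069075.
1 − 2Q = 0.870968, giving −¼ ln(0.870968) = 0.034538.
d = 0.069075 + 0.034538 = 0.103613.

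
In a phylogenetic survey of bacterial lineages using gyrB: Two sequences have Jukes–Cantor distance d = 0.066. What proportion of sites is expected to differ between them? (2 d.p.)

p = (3/4)(1 − e^(−4d/3)) = 0.75 × (1 − e^(-0.088)) = 0.75 × (1 − 0.915761) = 0.063179.

0.06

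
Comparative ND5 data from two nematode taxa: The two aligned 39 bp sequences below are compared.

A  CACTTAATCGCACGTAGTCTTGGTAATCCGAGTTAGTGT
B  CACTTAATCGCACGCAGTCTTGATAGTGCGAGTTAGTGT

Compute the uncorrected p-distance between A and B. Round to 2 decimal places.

0.10

The sequences differ at 4 of 39 positions (sites 15, 23, 26, 28).
p = 4/39 = 0.102564… ≈ 0.10 (to 2 d.p.).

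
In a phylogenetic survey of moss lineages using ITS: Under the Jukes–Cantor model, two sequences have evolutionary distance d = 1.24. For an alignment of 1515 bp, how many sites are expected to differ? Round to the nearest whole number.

Invert JC69: p = (3/4)(1 − e^(−4d/3)) = 0.75 × (1 − e^(-1.653333)) = 0.75 × (1 − 0.191411) = 0.606442.
Expected differing sites = pL ≈ 0.606442 × 1515 = 918.75963 ≈ 919.

919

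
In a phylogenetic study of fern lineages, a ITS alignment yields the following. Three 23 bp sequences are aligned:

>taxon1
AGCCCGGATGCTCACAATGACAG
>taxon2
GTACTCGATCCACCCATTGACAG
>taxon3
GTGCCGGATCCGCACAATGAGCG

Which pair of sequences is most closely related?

taxon1–taxon2: 9/23 differ, p = 0.391, d = 0.553.
taxon1–taxon3: 7/23 differ, p = 0.304, d = 0.390.
taxon2–taxon3: 8/23 differ, p = 0.348, d = 0.467.
The smallest distance is between taxon1 and taxon3.

taxon1 and taxon3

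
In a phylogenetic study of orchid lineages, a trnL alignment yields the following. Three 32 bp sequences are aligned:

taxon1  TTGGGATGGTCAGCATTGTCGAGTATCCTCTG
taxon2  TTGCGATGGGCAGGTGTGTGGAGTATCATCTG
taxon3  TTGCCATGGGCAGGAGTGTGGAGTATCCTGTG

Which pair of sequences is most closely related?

taxon2 and taxon3

taxon1–taxon2: 7/32 differ, p = 0.219, d = 0.259.
taxon1–taxon3: 7/32 differ, p = 0.219, d = 0.259.
taxon2–taxon3: 4/32 differ, p = 0.125, d = 0.137.
The smallest distance is between taxon2 and taxon3.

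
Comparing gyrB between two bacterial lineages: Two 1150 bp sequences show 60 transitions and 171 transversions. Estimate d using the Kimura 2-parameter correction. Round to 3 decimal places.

P = 60/1150 ≈ 0.052174 and Q = 171/1150 ≈ 0.148696.
Under the Kimura two-parameter model, d = −½ ln(1 − 2P − Q) − ¼ ln(1 − 2Q).
1 − 2P − Q = 0.746956, giving −½ ln(0.746956) = 0.145874.
1 − 2Q = 0.702608, giving −¼ ln(0.702608) = 0.088239.
d = 0.145874 + 0.088239 = 0.234113.

0.234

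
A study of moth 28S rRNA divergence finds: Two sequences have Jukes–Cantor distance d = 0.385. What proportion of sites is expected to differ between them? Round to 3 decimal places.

p = (3/4)(1 − e^(−4d/3)) = 0.75 × (1 − e^(-0.513333)) = 0.75 × (1 − 0.598497) = 0.301127.

0.301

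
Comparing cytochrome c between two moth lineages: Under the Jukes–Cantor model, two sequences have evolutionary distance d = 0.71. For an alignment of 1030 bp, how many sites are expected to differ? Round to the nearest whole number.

473

Invert JC69: p = (3/4)(1 − e^(−4d/3)) = 0.75 × (1 − e^(-0.946667)) = 0.75 × (1 − 0.388032) = 0.458976.
Expected differing sites = pL ≈ 0.458976 × 1030 = 472.74528 ≈ 473.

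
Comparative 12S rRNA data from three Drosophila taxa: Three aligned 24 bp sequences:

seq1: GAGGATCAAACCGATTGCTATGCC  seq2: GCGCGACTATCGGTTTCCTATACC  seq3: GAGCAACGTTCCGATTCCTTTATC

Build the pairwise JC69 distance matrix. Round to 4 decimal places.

d(seq1,seq2) = 0.6082, d(seq1,seq3) = 0.5199, d(seq2,seq3) = 0.4408

seq1–seq2: 10/24 sites differ → p ≈ 0.416667, d = −0.75 ln(1 − 0.555556) = 0.608198 ≈ 0.6082.
seq1–seq3: 9/24 sites differ → p = 0.375, d = −0.75 ln(1 − 0.5) = 0.519860 ≈ 0.5199.
seq2–seq3: 8/24 sites differ → p ≈ 0.333333, d = −0.75 ln(1 − 0.444444) = 0.440839 ≈ 0.4408.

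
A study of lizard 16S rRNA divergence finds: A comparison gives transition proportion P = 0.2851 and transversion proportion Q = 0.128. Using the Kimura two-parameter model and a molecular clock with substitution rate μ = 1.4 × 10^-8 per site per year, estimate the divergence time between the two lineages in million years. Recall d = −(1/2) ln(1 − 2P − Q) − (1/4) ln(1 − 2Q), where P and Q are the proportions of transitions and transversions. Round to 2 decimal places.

24.03

Under the Kimura two-parameter model, d = −½ ln(1 − 2P − Q) − ¼ ln(1 − 2Q).
1 − 2P − Q = 0.3018, giving −½ ln(0.3018) = 0.598995.
1 − 2Q = 0.744, giving −¼ ln(0.744) = 0.073929.
d = 0.598995 + 0.073929 = 0.672924.
Under a molecular clock d = 2μt, so t = d/(2μ) = 0.672924 / (2 × 1.4 × 10^-8) = 24.03 million years.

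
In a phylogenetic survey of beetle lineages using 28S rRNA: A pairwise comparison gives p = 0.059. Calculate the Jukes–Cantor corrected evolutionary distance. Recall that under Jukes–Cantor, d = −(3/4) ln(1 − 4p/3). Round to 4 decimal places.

0.0615

d = −(3/4) ln(1 − 4p/3) = −0.75 ln(1 − 0.078667) = −0.75 ln(0.921333)
  = −0.75 × (-0.081934) = 0.061451 substitutions/site.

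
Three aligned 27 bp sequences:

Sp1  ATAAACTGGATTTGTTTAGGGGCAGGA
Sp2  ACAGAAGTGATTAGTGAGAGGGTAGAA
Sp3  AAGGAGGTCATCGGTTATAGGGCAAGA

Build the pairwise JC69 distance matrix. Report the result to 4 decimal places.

d(Sp1,Sp2) = 0.6735, d(Sp1,Sp3) = 0.7704, d(Sp2,Sp3) = 0.5876

Sp1–Sp2: 12/27 sites differ → p ≈ 0.444444, d = −0.75 ln(1 − 0.592592) = 0.673455 ≈ 0.6735.
Sp1–Sp3: 13/27 sites differ → p ≈ 0.481481, d = −0.75 ln(1 − 0.641975) = 0.770364 ≈ 0.7704.
Sp2–Sp3: 11/27 sites differ → p ≈ 0.407407, d = −0.75 ln(1 − 0.543209) = 0.587647 ≈ 0.5876.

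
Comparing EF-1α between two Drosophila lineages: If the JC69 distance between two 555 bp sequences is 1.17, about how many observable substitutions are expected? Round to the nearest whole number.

329

Invert JC69: p = (3/4)(1 − e^(−4d/3)) = 0.75 × (1 − e^(-1.56)) = 0.75 × (1 − 0.210136) = 0.592398.
Expected differing sites = pL ≈ 0.592398 × 555 = 328.78089 ≈ 329.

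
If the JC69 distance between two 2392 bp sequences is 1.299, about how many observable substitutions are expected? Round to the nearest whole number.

1477

Invert JC69: p = (3/4)(1 − e^(−4d/3)) = 0.75 × (1 − e^(-1.732)) = 0.75 × (1 − 0.176930) = 0.617303.
Expected differing sites = pL ≈ 0.617303 × 2392 = 1476.588776 ≈ 1477.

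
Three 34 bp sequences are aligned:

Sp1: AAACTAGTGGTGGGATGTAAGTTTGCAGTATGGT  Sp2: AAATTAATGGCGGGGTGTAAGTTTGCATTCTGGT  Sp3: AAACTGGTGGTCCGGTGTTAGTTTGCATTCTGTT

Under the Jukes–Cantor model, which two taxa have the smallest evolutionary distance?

Sp1–Sp2: 6/34 differ, p = 0.176, d = 0.201.
Sp1–Sp3: 8/34 differ, p = 0.235, d = 0.282.
Sp2–Sp3: 8/34 differ, p = 0.235, d = 0.282.
The smallest distance is between Sp1 and Sp2.

Sp1 and Sp2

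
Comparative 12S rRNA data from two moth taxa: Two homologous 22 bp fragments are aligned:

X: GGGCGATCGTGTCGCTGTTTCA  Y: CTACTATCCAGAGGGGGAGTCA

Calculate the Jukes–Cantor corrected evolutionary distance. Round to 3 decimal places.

The sequences differ at 12 of 22 sites, so p = 12/22 ≈ 0.545455.
d = −(3/4) ln(1 − 4p/3) = −0.75 ln(1 − 0.727273) = −0.75 ln(0.272727)
  = −0.75 × (-1.299284) = 0.974463 substitutions/site.

0.974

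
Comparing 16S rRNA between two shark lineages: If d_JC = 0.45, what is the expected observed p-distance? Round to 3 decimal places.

0.338

p = (3/4)(1 − e^(−4d/3)) = 0.75 × (1 − e^(-0.6)) = 0.75 × (1 − 0.548812) = 0.338391.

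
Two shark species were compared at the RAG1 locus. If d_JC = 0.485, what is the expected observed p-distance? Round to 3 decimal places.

p = (3/4)(1 − e^(−4d/3)) = 0.75 × (1 − e^(-0.646667)) = 0.75 × (1 − 0.523789) = 0.357158.

0.357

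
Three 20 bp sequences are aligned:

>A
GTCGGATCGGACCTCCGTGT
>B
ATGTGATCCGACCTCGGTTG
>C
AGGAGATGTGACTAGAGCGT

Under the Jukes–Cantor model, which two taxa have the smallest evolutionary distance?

A–B: 7/20 differ, p = 0.350, d = 0.471.
A–C: 11/20 differ, p = 0.550, d = 0.991.
B–C: 11/20 differ, p = 0.550, d = 0.991.
The smallest distance is between A and B.

A and B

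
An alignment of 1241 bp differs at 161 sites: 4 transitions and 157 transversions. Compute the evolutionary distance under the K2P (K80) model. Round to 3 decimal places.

0.144

P = 4/1241 ≈ 0.003223 and Q = 157/1241 ≈ 0.126511.
Under the Kimura two-parameter model, d = −½ ln(1 − 2P − Q) − ¼ ln(1 − 2Q).
1 − 2P − Q = 0.867043, giving −½ ln(0.867043) = 0.071333.
1 − 2Q = 0.746978, giving −¼ ln(0.746978) = 0.072930.
d = 0.071333 + 0.072930 = 0.144263.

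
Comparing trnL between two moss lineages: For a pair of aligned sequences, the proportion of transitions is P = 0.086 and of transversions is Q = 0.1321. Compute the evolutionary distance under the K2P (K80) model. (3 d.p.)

Under the Kimura two-parameter model, d = −½ ln(1 − 2P − Q) − ¼ ln(1 − 2Q).
1 − 2P − Q = 0.6959, giving −½ ln(0.6959) = 0.181275.
1 − 2Q = 0.7358, giving −¼ ln(0.7358) = 0.076699.
d = 0.181275 + 0.076699 = 0.257974.

0.258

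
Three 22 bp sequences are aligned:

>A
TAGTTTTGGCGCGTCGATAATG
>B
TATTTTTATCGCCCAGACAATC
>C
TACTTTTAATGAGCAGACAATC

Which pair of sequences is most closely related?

A–B: 8/22 differ, p = 0.364, d = 0.497.
A–C: 9/22 differ, p = 0.409, d = 0.591.
B–C: 5/22 differ, p = 0.227, d = 0.271.
The smallest distance is between B and C.

B and C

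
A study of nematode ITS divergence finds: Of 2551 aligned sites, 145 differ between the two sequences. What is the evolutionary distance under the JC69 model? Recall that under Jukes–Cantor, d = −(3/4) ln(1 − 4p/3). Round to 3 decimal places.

0.059

p = 145/2551 ≈ 0.05684.
d = −(3/4) ln(1 − 4p/3) = −0.75 ln(1 − 0.075787) = −0.75 ln(0.924213)
  = −0.75 × (-0.078813) = 0.059110 substitutions/site.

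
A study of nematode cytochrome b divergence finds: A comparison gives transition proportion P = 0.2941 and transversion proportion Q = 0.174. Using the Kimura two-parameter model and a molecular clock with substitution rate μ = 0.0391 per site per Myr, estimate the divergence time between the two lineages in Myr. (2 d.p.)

Under the Kimura two-parameter model, d = −½ ln(1 − 2P − Q) − ¼ ln(1 − 2Q).
1 − 2P − Q = 0.2378, giving −½ ln(0.2378) = 0.718163.
1 − 2Q = 0.652, giving −¼ ln(0.652) = 0.106928.
d = 0.718163 + 0.106928 = 0.825091.
Under a molecular clock d = 2μt, so t = d/(2μ) = 0.825091 / (2 × 0.0391) = 10.55 Myr.

10.55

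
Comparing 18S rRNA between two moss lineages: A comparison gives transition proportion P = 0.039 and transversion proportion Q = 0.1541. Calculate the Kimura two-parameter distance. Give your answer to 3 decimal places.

Under the Kimura two-parameter model, d = −½ ln(1 − 2P − Q) − ¼ ln(1 − 2Q).
1 − 2P − Q = 0.7679, giving −½ ln(0.7679) = 0.132048.
1 − 2Q = 0.6918, giving −¼ ln(0.6918) = 0.092115.
d = 0.132048 + 0.092115 = 0.224163.

0.224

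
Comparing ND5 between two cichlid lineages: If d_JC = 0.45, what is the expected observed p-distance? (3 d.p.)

p = (3/4)(1 − e^(−4d/3)) = 0.75 × (1 − e^(-0.6)) = 0.75 × (1 − 0.548812) = 0.338391.

0.338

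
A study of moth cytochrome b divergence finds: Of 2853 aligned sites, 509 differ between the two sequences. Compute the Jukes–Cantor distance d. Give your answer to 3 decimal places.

p = 509/2853 ≈ 0.178409.
d = −(3/4) ln(1 − 4p/3) = −0.75 ln(1 − 0.237879) = −0.75 ln(0.762121)
  = −0.75 × (-0.271650) = 0.203738 substitutions/site.

0.204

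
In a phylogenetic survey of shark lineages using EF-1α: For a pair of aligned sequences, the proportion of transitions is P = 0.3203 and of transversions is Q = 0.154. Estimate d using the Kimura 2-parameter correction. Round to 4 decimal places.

0.8834

Under the Kimura two-parameter model, d = −½ ln(1 − 2P − Q) − ¼ ln(1 − 2Q).
1 − 2P − Q = 0.2054, giving −½ ln(0.2054) = 0.791398.
1 − 2Q = 0.692, giving −¼ ln(0.692) = 0.092042.
d = 0.791398 + 0.092042 = 0.883440.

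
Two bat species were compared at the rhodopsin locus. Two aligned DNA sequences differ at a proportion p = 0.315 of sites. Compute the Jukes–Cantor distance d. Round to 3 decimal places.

d = −(3/4) ln(1 − 4p/3) = −0.75 ln(1 − 0.42) = −0.75 ln(0.58)
  = −0.75 × (-0.544727) = 0.408545 substitutions/site.

0.409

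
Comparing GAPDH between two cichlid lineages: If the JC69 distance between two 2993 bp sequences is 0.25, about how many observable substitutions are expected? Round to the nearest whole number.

636

Invert JC69: p = (3/4)(1 − e^(−4d/3)) = 0.75 × (1 − e^(-0.333333)) = 0.75 × (1 − 0.716532) = 0.212601.
Expected differing sites = pL ≈ 0.212601 × 2993 = 636.314793 ≈ 636.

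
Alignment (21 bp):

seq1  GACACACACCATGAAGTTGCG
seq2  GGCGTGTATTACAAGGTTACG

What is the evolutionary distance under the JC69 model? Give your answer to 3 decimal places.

0.899

The sequences differ at 11 of 21 sites, so p = 11/21 ≈ 0.52381.
d = −(3/4) ln(1 − 4p/3) = −0.75 ln(1 − 0.698413) = −0.75 ln(0.301587)
  = −0.75 × (-1.198697) = 0.899023 substitutions/site.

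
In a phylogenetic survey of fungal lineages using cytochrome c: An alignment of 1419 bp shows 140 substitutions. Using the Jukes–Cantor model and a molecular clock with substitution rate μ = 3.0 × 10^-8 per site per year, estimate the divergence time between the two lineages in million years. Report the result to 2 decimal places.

p = 140/1419 ≈ 0.098661.
d = −(3/4) ln(1 − 4p/3) = −0.75 ln(1 − 0.131548) = −0.75 ln(0.868452)
  = −0.75 × (-0.141043) = 0.105782 substitutions/site.
Under a molecular clock d = 2μt, so t = d/(2μ) = 0.105782 / (2 × 3.0 × 10^-8) = 1.76 million years.

1.76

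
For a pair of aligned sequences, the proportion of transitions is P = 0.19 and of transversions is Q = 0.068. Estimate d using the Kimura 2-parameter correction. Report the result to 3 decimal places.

Under the Kimura two-parameter model, d = −½ ln(1 − 2P − Q) − ¼ ln(1 − 2Q).
1 − 2P − Q = 0.552, giving −½ ln(0.552) = 0.297104.
1 − 2Q = 0.864, giving −¼ ln(0.864) = 0.036546.
d = 0.297104 + 0.036546 = 0.333650.

0.334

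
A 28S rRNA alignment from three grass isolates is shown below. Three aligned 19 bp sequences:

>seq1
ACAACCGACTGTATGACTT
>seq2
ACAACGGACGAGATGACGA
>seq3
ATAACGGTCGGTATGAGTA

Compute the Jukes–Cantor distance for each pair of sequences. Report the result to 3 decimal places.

d(seq1,seq2) = 0.410, d(seq1,seq3) = 0.410, d(seq2,seq3) = 0.410

seq1–seq2: 6/19 sites differ → p ≈ 0.315789, d = −0.75 ln(1 − 0.421052) = 0.409907 ≈ 0.410.
seq1–seq3: 6/19 sites differ → p ≈ 0.315789, d = −0.75 ln(1 − 0.421052) = 0.409907 ≈ 0.410.
seq2–seq3: 6/19 sites differ → p ≈ 0.315789, d = −0.75 ln(1 − 0.421052) = 0.409907 ≈ 0.410.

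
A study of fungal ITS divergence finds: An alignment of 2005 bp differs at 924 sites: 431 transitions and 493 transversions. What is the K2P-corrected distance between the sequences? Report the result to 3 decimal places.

0.732

P = 431/2005 ≈ 0.214963 and Q = 493/2005 ≈ 0.245885.
Under the Kimura two-parameter model, d = −½ ln(1 − 2P − Q) − ¼ ln(1 − 2Q).
1 − 2P − Q = 0.324189, giving −½ ln(0.324189) = 0.563214.
1 − 2Q = 0.50823, giving −¼ ln(0.50823) = 0.169205.
d = 0.563214 + 0.169205 = 0.732419.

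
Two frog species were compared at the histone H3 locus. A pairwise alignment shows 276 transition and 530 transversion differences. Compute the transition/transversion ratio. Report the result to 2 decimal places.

R = 276/530 = 0.520754… ≈ 0.52 (to 2 d.p.).

0.52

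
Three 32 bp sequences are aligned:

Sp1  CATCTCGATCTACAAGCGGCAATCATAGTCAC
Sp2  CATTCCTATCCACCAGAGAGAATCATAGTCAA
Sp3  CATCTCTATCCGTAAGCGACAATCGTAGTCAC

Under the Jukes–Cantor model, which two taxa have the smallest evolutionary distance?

Sp1–Sp2: 9/32 differ, p = 0.281, d = 0.353.
Sp1–Sp3: 6/32 differ, p = 0.188, d = 0.216.
Sp2–Sp3: 9/32 differ, p = 0.281, d = 0.353.
The smallest distance is between Sp1 and Sp3.

Sp1 and Sp3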